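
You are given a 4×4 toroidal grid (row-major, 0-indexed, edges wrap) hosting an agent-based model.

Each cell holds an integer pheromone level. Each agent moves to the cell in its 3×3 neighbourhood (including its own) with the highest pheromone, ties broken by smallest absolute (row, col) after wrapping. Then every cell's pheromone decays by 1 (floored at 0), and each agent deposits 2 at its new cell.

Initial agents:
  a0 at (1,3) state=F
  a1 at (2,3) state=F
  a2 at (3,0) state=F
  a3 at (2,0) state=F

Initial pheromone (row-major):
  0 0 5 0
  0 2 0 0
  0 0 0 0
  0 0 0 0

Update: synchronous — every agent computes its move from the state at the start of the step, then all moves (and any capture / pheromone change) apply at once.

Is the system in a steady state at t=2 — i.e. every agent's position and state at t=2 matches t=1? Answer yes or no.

no

t=1: a0@(0,2) a1@(1,0) a2@(0,0) a3@(1,1) | pheromone: 2 0 6 0 / 2 3 0 0 / 0 0 0 0 / 0 0 0 0
t=2: a0@(0,2) a1@(1,1) a2@(1,1) a3@(0,2) | pheromone: 1 0 9 0 / 1 6 0 0 / 0 0 0 0 / 0 0 0 0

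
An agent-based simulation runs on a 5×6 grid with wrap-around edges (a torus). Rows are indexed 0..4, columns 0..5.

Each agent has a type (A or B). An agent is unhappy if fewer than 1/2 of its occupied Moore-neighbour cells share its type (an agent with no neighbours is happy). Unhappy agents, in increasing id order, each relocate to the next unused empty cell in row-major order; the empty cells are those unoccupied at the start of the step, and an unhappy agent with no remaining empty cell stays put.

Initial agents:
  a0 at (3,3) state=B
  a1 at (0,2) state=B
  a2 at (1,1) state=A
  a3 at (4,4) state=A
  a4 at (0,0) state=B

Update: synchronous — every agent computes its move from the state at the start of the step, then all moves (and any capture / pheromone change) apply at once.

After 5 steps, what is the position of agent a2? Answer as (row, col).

(0, 4)

t=1: a0@(0,1):B a1@(0,3):B a2@(0,4):A a3@(0,5):A a4@(1,0):B
t=2: a0@(0,1):B a1@(0,0):B a2@(0,4):A a3@(0,5):A a4@(1,0):B
t=3: a0@(0,1):B a1@(0,0):B a2@(0,4):A a3@(0,2):A a4@(1,0):B
t=4: a0@(0,1):B a1@(0,0):B a2@(0,4):A a3@(0,3):A a4@(1,0):B
t=5: (unchanged — steady state)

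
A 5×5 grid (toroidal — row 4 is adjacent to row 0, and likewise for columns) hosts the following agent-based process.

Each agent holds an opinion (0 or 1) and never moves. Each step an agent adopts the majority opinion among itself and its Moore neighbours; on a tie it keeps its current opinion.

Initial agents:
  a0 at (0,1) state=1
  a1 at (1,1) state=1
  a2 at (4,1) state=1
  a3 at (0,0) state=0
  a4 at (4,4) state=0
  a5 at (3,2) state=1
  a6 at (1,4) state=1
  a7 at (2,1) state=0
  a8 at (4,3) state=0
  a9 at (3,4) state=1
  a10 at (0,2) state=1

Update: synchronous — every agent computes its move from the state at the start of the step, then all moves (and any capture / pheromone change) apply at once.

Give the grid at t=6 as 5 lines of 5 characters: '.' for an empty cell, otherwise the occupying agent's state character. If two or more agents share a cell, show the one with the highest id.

t=1: a0@(0,1):1 a1@(1,1):1 a2@(4,1):1 a3@(0,0):1 a4@(4,4):0 a5@(3,2):1 a6@(1,4):1 a7@(2,1):1 a8@(4,3):1 a9@(3,4):0 a10@(0,2):1
t=2: (unchanged — steady state)

111..
.1..1
.1...
..1.0
.1.10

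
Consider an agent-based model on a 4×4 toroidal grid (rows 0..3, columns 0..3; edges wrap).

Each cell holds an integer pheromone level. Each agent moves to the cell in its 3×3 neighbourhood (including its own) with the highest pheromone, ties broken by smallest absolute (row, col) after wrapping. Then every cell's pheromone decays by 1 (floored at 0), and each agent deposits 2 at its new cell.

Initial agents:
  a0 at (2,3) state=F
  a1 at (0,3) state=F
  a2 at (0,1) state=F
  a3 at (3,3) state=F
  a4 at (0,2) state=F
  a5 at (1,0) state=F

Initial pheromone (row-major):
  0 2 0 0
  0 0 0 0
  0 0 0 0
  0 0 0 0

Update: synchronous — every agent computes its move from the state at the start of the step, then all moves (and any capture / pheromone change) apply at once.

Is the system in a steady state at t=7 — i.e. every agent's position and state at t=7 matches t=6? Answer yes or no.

yes

t=1: a0@(1,0) a1@(0,0) a2@(0,1) a3@(0,0) a4@(0,1) a5@(0,1) | pheromone: 4 7 0 0 / 2 0 0 0 / 0 0 0 0 / 0 0 0 0
t=2: a0@(0,1) a1@(0,1) a2@(0,1) a3@(0,1) a4@(0,1) a5@(0,1) | pheromone: 3 18 0 0 / 1 0 0 0 / 0 0 0 0 / 0 0 0 0
t=3: a0@(0,1) a1@(0,1) a2@(0,1) a3@(0,1) a4@(0,1) a5@(0,1) | pheromone: 2 29 0 0 / 0 0 0 0 / 0 0 0 0 / 0 0 0 0
t=4: a0@(0,1) a1@(0,1) a2@(0,1) a3@(0,1) a4@(0,1) a5@(0,1) | pheromone: 1 40 0 0 / 0 0 0 0 / 0 0 0 0 / 0 0 0 0
t=5: a0@(0,1) a1@(0,1) a2@(0,1) a3@(0,1) a4@(0,1) a5@(0,1) | pheromone: 0 51 0 0 / 0 0 0 0 / 0 0 0 0 / 0 0 0 0
t=6: a0@(0,1) a1@(0,1) a2@(0,1) a3@(0,1) a4@(0,1) a5@(0,1) | pheromone: 0 62 0 0 / 0 0 0 0 / 0 0 0 0 / 0 0 0 0
t=7: a0@(0,1) a1@(0,1) a2@(0,1) a3@(0,1) a4@(0,1) a5@(0,1) | pheromone: 0 73 0 0 / 0 0 0 0 / 0 0 0 0 / 0 0 0 0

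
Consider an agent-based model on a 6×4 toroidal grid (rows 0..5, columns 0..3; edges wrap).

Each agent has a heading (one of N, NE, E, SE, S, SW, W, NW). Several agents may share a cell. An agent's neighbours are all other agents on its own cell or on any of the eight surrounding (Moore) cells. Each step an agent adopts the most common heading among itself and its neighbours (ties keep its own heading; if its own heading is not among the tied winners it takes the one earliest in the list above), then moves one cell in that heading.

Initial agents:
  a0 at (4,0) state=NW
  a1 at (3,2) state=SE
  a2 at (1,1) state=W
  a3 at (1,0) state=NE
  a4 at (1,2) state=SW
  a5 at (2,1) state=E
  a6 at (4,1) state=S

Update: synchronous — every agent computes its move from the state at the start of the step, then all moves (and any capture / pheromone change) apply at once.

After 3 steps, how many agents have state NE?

1

t=1: a0@(3,3):NW a1@(4,3):SE a2@(1,0):W a3@(0,1):NE a4@(2,1):SW a5@(2,2):E a6@(5,1):S
t=2: a0@(2,2):NW a1@(5,0):SE a2@(1,3):W a3@(5,2):NE a4@(3,0):SW a5@(2,3):E a6@(0,1):S
t=3: a0@(1,1):NW a1@(0,1):SE a2@(1,2):W a3@(4,3):NE a4@(4,3):SW a5@(2,0):E a6@(1,1):S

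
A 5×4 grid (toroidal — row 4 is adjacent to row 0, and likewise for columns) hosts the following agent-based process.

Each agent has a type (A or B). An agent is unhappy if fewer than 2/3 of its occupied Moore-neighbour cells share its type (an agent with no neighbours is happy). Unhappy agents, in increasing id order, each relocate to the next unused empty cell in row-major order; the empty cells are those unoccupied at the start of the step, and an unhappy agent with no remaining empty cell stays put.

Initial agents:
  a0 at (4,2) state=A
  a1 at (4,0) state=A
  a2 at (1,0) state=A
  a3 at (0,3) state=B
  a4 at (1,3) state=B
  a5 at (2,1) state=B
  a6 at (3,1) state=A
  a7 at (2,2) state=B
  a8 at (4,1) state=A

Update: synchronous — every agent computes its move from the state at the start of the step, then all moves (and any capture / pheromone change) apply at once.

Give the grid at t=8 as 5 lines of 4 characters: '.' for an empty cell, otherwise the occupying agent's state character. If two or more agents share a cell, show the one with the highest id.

t=1: a0@(4,2):A a1@(4,0):A a2@(0,0):A a3@(0,1):B a4@(1,3):B a5@(0,2):B a6@(1,1):A a7@(2,2):B a8@(4,1):A
t=2: a0@(0,3):A a1@(4,0):A a2@(1,0):A a3@(1,2):B a4@(1,3):B a5@(2,0):B a6@(2,1):A a7@(2,3):B a8@(3,0):A
t=3: a0@(0,0):A a1@(4,0):A a2@(0,1):A a3@(0,2):B a4@(1,1):B a5@(2,2):B a6@(3,1):A a7@(3,2):B a8@(3,3):A
t=4: a0@(0,0):A a1@(4,0):A a2@(0,3):A a3@(1,0):B a4@(1,2):B a5@(1,3):B a6@(2,0):A a7@(2,1):B a8@(2,3):A
t=5: a0@(0,1):A a1@(4,0):A a2@(0,2):A a3@(1,1):B a4@(2,2):B a5@(3,0):B a6@(3,1):A a7@(2,1):B a8@(3,2):A
t=6: a0@(0,1):A a1@(4,0):A a2@(0,0):A a3@(0,3):B a4@(1,0):B a5@(1,2):B a6@(1,3):A a7@(2,0):B a8@(2,3):A
t=7: a0@(0,2):A a1@(4,0):A a2@(1,1):A a3@(2,1):B a4@(2,2):B a5@(3,0):B a6@(3,1):A a7@(3,2):B a8@(3,3):A
t=8: a0@(0,2):A a1@(4,0):A a2@(0,0):A a3@(0,1):B a4@(0,3):B a5@(1,0):B a6@(1,2):A a7@(1,3):B a8@(2,0):A

ABAB
B.AB
A...
....
A...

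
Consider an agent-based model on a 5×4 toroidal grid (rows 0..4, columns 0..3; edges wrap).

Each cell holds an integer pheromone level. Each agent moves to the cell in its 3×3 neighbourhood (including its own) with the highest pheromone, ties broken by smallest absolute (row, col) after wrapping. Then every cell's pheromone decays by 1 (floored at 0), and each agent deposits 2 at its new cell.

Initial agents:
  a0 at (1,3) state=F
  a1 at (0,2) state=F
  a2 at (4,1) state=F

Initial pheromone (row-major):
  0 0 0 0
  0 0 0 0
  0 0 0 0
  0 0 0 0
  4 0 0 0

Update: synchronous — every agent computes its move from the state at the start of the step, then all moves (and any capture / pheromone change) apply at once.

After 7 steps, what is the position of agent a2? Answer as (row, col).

t=1: a0@(0,0) a1@(0,1) a2@(4,0) | pheromone: 2 2 0 0 / 0 0 0 0 / 0 0 0 0 / 0 0 0 0 / 5 0 0 0
t=2: a0@(4,0) a1@(4,0) a2@(4,0) | pheromone: 1 1 0 0 / 0 0 0 0 / 0 0 0 0 / 0 0 0 0 / 10 0 0 0
t=3: a0@(4,0) a1@(4,0) a2@(4,0) | pheromone: 0 0 0 0 / 0 0 0 0 / 0 0 0 0 / 0 0 0 0 / 15 0 0 0
t=4: a0@(4,0) a1@(4,0) a2@(4,0) | pheromone: 0 0 0 0 / 0 0 0 0 / 0 0 0 0 / 0 0 0 0 / 20 0 0 0
t=5: a0@(4,0) a1@(4,0) a2@(4,0) | pheromone: 0 0 0 0 / 0 0 0 0 / 0 0 0 0 / 0 0 0 0 / 25 0 0 0
t=6: a0@(4,0) a1@(4,0) a2@(4,0) | pheromone: 0 0 0 0 / 0 0 0 0 / 0 0 0 0 / 0 0 0 0 / 30 0 0 0
t=7: a0@(4,0) a1@(4,0) a2@(4,0) | pheromone: 0 0 0 0 / 0 0 0 0 / 0 0 0 0 / 0 0 0 0 / 35 0 0 0

(4, 0)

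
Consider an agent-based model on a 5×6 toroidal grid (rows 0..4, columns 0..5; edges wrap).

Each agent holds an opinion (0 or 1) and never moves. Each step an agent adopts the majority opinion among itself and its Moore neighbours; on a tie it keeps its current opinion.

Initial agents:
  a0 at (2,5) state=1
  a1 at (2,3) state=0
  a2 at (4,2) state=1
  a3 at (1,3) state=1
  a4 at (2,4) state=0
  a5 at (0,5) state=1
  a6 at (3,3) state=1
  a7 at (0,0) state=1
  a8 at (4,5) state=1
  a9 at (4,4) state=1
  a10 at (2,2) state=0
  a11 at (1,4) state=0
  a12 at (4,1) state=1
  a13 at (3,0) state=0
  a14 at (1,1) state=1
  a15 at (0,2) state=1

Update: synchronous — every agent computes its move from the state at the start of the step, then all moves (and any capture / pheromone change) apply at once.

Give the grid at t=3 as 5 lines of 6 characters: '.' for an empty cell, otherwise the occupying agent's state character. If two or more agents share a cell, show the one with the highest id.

t=1: a0@(2,5):0 a1@(2,3):0 a2@(4,2):1 a3@(1,3):0 a4@(2,4):0 a5@(0,5):1 a6@(3,3):1 a7@(0,0):1 a8@(4,5):1 a9@(4,4):1 a10@(2,2):1 a11@(1,4):0 a12@(4,1):1 a13@(3,0):1 a14@(1,1):1 a15@(0,2):1
t=2: (unchanged — steady state)

1.1..1
.1.00.
..1000
1..1..
.11.11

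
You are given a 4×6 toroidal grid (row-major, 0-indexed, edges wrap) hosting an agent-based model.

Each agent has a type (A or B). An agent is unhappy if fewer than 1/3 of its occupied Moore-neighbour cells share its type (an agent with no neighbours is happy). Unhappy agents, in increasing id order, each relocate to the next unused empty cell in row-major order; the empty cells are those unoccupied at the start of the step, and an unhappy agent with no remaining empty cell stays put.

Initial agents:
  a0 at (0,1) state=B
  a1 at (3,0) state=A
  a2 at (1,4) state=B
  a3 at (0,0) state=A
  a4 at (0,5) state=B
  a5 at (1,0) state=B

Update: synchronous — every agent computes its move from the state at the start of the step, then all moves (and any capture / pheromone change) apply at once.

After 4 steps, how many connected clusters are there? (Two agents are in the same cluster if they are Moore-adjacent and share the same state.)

3

t=1: a0@(0,1):B a1@(3,0):A a2@(1,4):B a3@(0,2):A a4@(0,5):B a5@(1,0):B
t=2: a0@(0,1):B a1@(0,0):A a2@(1,4):B a3@(0,3):A a4@(0,5):B a5@(1,0):B
t=3: a0@(0,1):B a1@(0,2):A a2@(1,4):B a3@(0,4):A a4@(0,5):B a5@(1,0):B
t=4: a0@(0,1):B a1@(0,0):A a2@(1,4):B a3@(0,3):A a4@(0,5):B a5@(1,0):B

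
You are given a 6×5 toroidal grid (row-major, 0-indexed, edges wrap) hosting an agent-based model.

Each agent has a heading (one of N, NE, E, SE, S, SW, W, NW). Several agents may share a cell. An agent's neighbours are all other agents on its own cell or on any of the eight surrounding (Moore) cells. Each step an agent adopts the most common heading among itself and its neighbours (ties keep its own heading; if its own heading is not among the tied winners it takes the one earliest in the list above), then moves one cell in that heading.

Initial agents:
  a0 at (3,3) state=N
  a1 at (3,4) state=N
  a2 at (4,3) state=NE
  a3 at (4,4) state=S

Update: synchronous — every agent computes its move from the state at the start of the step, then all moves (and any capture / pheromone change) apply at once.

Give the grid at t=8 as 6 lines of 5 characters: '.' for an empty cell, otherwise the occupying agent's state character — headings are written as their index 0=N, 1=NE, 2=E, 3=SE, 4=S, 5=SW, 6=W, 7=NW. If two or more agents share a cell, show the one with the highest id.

.....
...00
...00
.....
.....
.....

t=1: a0@(2,3):N a1@(2,4):N a2@(3,3):N a3@(3,4):N
t=2: a0@(1,3):N a1@(1,4):N a2@(2,3):N a3@(2,4):N
t=3: a0@(0,3):N a1@(0,4):N a2@(1,3):N a3@(1,4):N
t=4: a0@(5,3):N a1@(5,4):N a2@(0,3):N a3@(0,4):N
t=5: a0@(4,3):N a1@(4,4):N a2@(5,3):N a3@(5,4):N
t=6: a0@(3,3):N a1@(3,4):N a2@(4,3):N a3@(4,4):N
t=7: a0@(2,3):N a1@(2,4):N a2@(3,3):N a3@(3,4):N
t=8: a0@(1,3):N a1@(1,4):N a2@(2,3):N a3@(2,4):N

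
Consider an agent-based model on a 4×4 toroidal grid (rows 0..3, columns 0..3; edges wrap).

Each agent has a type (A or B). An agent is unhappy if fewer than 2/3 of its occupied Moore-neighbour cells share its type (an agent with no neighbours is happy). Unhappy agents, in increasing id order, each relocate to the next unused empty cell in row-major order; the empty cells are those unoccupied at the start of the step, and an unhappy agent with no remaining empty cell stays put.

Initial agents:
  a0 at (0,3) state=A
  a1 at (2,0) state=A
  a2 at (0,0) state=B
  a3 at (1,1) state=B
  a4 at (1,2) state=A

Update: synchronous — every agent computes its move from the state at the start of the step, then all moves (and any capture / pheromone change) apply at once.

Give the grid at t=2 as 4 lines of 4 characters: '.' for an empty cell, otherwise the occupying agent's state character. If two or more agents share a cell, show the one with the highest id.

t=1: a0@(0,1):A a1@(0,2):A a2@(1,0):B a3@(1,3):B a4@(2,1):A
t=2: a0@(0,0):A a1@(0,3):A a2@(1,1):B a3@(1,2):B a4@(2,0):A

A..A
.BB.
A...
....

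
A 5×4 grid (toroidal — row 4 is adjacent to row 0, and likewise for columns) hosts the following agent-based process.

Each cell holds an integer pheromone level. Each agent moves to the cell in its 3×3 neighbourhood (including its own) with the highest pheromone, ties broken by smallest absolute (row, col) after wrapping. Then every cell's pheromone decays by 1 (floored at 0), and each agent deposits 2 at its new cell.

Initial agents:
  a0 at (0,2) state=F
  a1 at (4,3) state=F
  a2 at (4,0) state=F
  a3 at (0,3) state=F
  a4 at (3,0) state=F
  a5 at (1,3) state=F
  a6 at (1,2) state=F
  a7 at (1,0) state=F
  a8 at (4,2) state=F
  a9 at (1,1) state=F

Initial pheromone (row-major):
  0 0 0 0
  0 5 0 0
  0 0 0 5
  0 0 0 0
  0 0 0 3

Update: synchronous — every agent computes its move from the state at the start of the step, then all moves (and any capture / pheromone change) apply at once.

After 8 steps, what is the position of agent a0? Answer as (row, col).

(1, 1)

t=1: a0@(1,1) a1@(4,3) a2@(4,3) a3@(4,3) a4@(2,3) a5@(2,3) a6@(1,1) a7@(1,1) a8@(4,3) a9@(1,1) | pheromone: 0 0 0 0 / 0 12 0 0 / 0 0 0 8 / 0 0 0 0 / 0 0 0 10
t=2: a0@(1,1) a1@(4,3) a2@(4,3) a3@(4,3) a4@(2,3) a5@(2,3) a6@(1,1) a7@(1,1) a8@(4,3) a9@(1,1) | pheromone: 0 0 0 0 / 0 19 0 0 / 0 0 0 11 / 0 0 0 0 / 0 0 0 17
t=3: a0@(1,1) a1@(4,3) a2@(4,3) a3@(4,3) a4@(2,3) a5@(2,3) a6@(1,1) a7@(1,1) a8@(4,3) a9@(1,1) | pheromone: 0 0 0 0 / 0 26 0 0 / 0 0 0 14 / 0 0 0 0 / 0 0 0 24
t=4: a0@(1,1) a1@(4,3) a2@(4,3) a3@(4,3) a4@(2,3) a5@(2,3) a6@(1,1) a7@(1,1) a8@(4,3) a9@(1,1) | pheromone: 0 0 0 0 / 0 33 0 0 / 0 0 0 17 / 0 0 0 0 / 0 0 0 31
t=5: a0@(1,1) a1@(4,3) a2@(4,3) a3@(4,3) a4@(2,3) a5@(2,3) a6@(1,1) a7@(1,1) a8@(4,3) a9@(1,1) | pheromone: 0 0 0 0 / 0 40 0 0 / 0 0 0 20 / 0 0 0 0 / 0 0 0 38
t=6: a0@(1,1) a1@(4,3) a2@(4,3) a3@(4,3) a4@(2,3) a5@(2,3) a6@(1,1) a7@(1,1) a8@(4,3) a9@(1,1) | pheromone: 0 0 0 0 / 0 47 0 0 / 0 0 0 23 / 0 0 0 0 / 0 0 0 45
t=7: a0@(1,1) a1@(4,3) a2@(4,3) a3@(4,3) a4@(2,3) a5@(2,3) a6@(1,1) a7@(1,1) a8@(4,3) a9@(1,1) | pheromone: 0 0 0 0 / 0 54 0 0 / 0 0 0 26 / 0 0 0 0 / 0 0 0 52
t=8: a0@(1,1) a1@(4,3) a2@(4,3) a3@(4,3) a4@(2,3) a5@(2,3) a6@(1,1) a7@(1,1) a8@(4,3) a9@(1,1) | pheromone: 0 0 0 0 / 0 61 0 0 / 0 0 0 29 / 0 0 0 0 / 0 0 0 59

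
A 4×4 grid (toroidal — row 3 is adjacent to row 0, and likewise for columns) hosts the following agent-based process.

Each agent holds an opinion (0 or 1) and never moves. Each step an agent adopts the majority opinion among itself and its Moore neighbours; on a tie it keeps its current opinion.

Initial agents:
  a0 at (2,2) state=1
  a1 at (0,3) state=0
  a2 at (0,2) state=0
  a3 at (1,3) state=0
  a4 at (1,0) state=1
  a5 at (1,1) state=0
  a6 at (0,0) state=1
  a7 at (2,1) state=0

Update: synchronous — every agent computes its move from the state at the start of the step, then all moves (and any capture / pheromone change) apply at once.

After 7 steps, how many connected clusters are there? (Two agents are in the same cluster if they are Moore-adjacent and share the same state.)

1

t=1: a0@(2,2):0 a1@(0,3):0 a2@(0,2):0 a3@(1,3):0 a4@(1,0):0 a5@(1,1):0 a6@(0,0):0 a7@(2,1):0
t=2: (unchanged — steady state)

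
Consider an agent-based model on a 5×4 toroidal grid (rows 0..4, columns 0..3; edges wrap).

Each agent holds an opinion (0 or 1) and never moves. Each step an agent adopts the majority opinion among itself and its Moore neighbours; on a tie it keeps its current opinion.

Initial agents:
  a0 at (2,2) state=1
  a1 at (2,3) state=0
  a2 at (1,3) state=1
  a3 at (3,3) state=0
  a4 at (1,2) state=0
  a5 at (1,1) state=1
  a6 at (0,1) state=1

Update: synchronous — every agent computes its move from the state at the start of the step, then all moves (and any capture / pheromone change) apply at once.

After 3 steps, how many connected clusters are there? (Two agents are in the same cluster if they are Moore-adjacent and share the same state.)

t=1: a0@(2,2):1 a1@(2,3):0 a2@(1,3):1 a3@(3,3):0 a4@(1,2):1 a5@(1,1):1 a6@(0,1):1
t=2: a0@(2,2):1 a1@(2,3):1 a2@(1,3):1 a3@(3,3):0 a4@(1,2):1 a5@(1,1):1 a6@(0,1):1
t=3: a0@(2,2):1 a1@(2,3):1 a2@(1,3):1 a3@(3,3):1 a4@(1,2):1 a5@(1,1):1 a6@(0,1):1

1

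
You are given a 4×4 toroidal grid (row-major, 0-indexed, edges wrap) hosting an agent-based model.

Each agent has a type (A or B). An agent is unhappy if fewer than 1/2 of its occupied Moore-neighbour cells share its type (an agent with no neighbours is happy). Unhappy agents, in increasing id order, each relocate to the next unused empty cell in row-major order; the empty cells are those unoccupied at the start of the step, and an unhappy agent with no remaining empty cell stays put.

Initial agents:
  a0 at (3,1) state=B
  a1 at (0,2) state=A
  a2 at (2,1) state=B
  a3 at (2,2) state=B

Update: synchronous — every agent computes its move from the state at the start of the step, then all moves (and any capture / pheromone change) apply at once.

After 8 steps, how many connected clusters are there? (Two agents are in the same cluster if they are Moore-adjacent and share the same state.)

2

t=1: a0@(3,1):B a1@(0,0):A a2@(2,1):B a3@(2,2):B
t=2: a0@(3,1):B a1@(0,1):A a2@(2,1):B a3@(2,2):B
t=3: a0@(3,1):B a1@(0,0):A a2@(2,1):B a3@(2,2):B
t=4: a0@(3,1):B a1@(0,1):A a2@(2,1):B a3@(2,2):B
t=5: a0@(3,1):B a1@(0,0):A a2@(2,1):B a3@(2,2):B
t=6: a0@(3,1):B a1@(0,1):A a2@(2,1):B a3@(2,2):B
t=7: a0@(3,1):B a1@(0,0):A a2@(2,1):B a3@(2,2):B
t=8: a0@(3,1):B a1@(0,1):A a2@(2,1):B a3@(2,2):B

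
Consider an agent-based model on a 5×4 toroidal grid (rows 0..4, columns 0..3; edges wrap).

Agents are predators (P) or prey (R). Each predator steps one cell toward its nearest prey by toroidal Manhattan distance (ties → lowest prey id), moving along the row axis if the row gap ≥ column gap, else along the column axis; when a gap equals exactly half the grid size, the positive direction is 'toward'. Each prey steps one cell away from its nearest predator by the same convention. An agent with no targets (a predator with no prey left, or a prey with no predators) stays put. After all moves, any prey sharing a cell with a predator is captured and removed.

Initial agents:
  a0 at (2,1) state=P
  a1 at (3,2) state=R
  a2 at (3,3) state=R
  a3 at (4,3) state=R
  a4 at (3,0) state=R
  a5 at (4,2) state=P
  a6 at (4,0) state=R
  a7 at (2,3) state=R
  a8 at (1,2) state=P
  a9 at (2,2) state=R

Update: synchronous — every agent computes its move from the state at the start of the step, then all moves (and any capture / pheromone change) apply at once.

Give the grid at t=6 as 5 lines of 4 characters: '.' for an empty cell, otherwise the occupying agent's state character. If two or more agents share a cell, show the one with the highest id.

...R
....
R.PP
....
...R

t=1: a0@(2,2):P a2@(2,3):R a3@(4,0):R a4@(4,0):R a5@(3,2):P a6@(4,3):R a8@(2,2):P a9@(2,3):R
t=2: a0@(2,3):P a2@(2,0):R a3@(4,3):R a4@(4,3):R a5@(2,2):P a6@(0,3):R a8@(2,3):P a9@(2,0):R
t=3: a0@(2,0):P a2@(2,1):R a3@(0,3):R a4@(0,3):R a5@(2,3):P a6@(4,3):R a8@(2,0):P a9@(2,1):R
t=4: a0@(2,1):P a2@(2,2):R a3@(4,3):R a4@(4,3):R a5@(2,0):P a6@(0,3):R a8@(2,1):P a9@(2,2):R
t=5: a0@(2,2):P a2@(2,3):R a3@(0,3):R a4@(0,3):R a5@(2,1):P a6@(4,3):R a8@(2,2):P a9@(2,3):R
t=6: a0@(2,3):P a2@(2,0):R a3@(4,3):R a4@(4,3):R a5@(2,2):P a6@(0,3):R a8@(2,3):P a9@(2,0):R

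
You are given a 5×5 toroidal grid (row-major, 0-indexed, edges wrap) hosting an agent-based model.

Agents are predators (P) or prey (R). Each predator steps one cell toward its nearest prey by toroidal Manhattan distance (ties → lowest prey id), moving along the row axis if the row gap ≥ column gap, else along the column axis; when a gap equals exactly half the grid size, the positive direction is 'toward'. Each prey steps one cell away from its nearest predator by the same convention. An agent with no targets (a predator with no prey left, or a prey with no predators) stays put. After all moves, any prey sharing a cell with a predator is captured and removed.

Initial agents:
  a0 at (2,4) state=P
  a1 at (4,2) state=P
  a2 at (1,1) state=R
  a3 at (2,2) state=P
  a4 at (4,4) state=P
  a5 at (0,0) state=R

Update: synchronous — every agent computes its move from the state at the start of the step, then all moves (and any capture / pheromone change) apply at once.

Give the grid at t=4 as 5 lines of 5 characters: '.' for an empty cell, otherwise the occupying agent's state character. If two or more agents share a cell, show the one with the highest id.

PPP..
P....
.....
.....
.....

t=1: a0@(2,0):P a1@(0,2):P a2@(0,1):R a3@(1,2):P a4@(0,4):P a5@(1,0):R
t=2: a0@(1,0):P a1@(0,1):P a3@(0,2):P a4@(0,0):P
t=3: (unchanged — steady state)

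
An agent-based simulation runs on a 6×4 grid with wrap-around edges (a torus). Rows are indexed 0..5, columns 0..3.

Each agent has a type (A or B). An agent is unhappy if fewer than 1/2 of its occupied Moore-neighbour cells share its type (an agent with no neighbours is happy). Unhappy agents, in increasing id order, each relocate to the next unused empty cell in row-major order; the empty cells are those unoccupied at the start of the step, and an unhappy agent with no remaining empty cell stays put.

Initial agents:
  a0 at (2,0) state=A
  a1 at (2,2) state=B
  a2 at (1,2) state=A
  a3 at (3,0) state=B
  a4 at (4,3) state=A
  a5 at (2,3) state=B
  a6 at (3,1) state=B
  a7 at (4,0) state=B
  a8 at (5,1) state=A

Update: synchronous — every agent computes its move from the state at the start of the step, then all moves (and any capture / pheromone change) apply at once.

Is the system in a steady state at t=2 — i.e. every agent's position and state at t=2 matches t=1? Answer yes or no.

t=1: a0@(0,0):A a1@(2,2):B a2@(0,1):A a3@(3,0):B a4@(0,2):A a5@(2,3):B a6@(3,1):B a7@(4,0):B a8@(0,3):A
t=2: (unchanged — steady state)

yes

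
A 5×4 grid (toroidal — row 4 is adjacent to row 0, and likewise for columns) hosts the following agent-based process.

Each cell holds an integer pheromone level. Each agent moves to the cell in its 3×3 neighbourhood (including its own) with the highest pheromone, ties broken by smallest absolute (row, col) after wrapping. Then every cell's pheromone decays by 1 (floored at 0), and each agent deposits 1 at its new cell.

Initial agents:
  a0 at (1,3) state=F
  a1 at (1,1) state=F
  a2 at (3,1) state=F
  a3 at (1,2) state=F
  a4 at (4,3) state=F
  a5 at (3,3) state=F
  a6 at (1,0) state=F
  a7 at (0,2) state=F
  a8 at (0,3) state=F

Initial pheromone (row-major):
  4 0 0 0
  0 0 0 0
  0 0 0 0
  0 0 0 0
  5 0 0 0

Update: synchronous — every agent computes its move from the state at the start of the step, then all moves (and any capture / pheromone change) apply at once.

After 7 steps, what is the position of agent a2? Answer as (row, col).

(4, 0)

t=1: a0@(0,0) a1@(0,0) a2@(4,0) a3@(0,1) a4@(4,0) a5@(4,0) a6@(0,0) a7@(0,1) a8@(4,0) | pheromone: 6 2 0 0 / 0 0 0 0 / 0 0 0 0 / 0 0 0 0 / 8 0 0 0
t=2: a0@(4,0) a1@(4,0) a2@(4,0) a3@(4,0) a4@(4,0) a5@(4,0) a6@(4,0) a7@(4,0) a8@(4,0) | pheromone: 5 1 0 0 / 0 0 0 0 / 0 0 0 0 / 0 0 0 0 / 16 0 0 0
t=3: a0@(4,0) a1@(4,0) a2@(4,0) a3@(4,0) a4@(4,0) a5@(4,0) a6@(4,0) a7@(4,0) a8@(4,0) | pheromone: 4 0 0 0 / 0 0 0 0 / 0 0 0 0 / 0 0 0 0 / 24 0 0 0
t=4: a0@(4,0) a1@(4,0) a2@(4,0) a3@(4,0) a4@(4,0) a5@(4,0) a6@(4,0) a7@(4,0) a8@(4,0) | pheromone: 3 0 0 0 / 0 0 0 0 / 0 0 0 0 / 0 0 0 0 / 32 0 0 0
t=5: a0@(4,0) a1@(4,0) a2@(4,0) a3@(4,0) a4@(4,0) a5@(4,0) a6@(4,0) a7@(4,0) a8@(4,0) | pheromone: 2 0 0 0 / 0 0 0 0 / 0 0 0 0 / 0 0 0 0 / 40 0 0 0
t=6: a0@(4,0) a1@(4,0) a2@(4,0) a3@(4,0) a4@(4,0) a5@(4,0) a6@(4,0) a7@(4,0) a8@(4,0) | pheromone: 1 0 0 0 / 0 0 0 0 / 0 0 0 0 / 0 0 0 0 / 48 0 0 0
t=7: a0@(4,0) a1@(4,0) a2@(4,0) a3@(4,0) a4@(4,0) a5@(4,0) a6@(4,0) a7@(4,0) a8@(4,0) | pheromone: 0 0 0 0 / 0 0 0 0 / 0 0 0 0 / 0 0 0 0 / 56 0 0 0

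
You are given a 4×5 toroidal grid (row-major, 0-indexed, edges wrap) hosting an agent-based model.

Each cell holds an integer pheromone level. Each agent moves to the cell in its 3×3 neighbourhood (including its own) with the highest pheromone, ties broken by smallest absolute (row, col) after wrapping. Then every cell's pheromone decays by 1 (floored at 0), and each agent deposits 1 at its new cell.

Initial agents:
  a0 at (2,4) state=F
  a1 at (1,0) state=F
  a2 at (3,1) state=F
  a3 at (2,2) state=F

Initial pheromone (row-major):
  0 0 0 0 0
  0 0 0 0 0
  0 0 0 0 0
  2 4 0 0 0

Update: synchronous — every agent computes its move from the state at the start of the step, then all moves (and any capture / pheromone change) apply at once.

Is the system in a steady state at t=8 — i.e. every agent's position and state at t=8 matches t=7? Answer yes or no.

t=1: a0@(3,0) a1@(0,0) a2@(3,1) a3@(3,1) | pheromone: 1 0 0 0 0 / 0 0 0 0 0 / 0 0 0 0 0 / 2 5 0 0 0
t=2: a0@(3,1) a1@(3,1) a2@(3,1) a3@(3,1) | pheromone: 0 0 0 0 0 / 0 0 0 0 0 / 0 0 0 0 0 / 1 8 0 0 0
t=3: a0@(3,1) a1@(3,1) a2@(3,1) a3@(3,1) | pheromone: 0 0 0 0 0 / 0 0 0 0 0 / 0 0 0 0 0 / 0 11 0 0 0
t=4: a0@(3,1) a1@(3,1) a2@(3,1) a3@(3,1) | pheromone: 0 0 0 0 0 / 0 0 0 0 0 / 0 0 0 0 0 / 0 14 0 0 0
t=5: a0@(3,1) a1@(3,1) a2@(3,1) a3@(3,1) | pheromone: 0 0 0 0 0 / 0 0 0 0 0 / 0 0 0 0 0 / 0 17 0 0 0
t=6: a0@(3,1) a1@(3,1) a2@(3,1) a3@(3,1) | pheromone: 0 0 0 0 0 / 0 0 0 0 0 / 0 0 0 0 0 / 0 20 0 0 0
t=7: a0@(3,1) a1@(3,1) a2@(3,1) a3@(3,1) | pheromone: 0 0 0 0 0 / 0 0 0 0 0 / 0 0 0 0 0 / 0 23 0 0 0
t=8: a0@(3,1) a1@(3,1) a2@(3,1) a3@(3,1) | pheromone: 0 0 0 0 0 / 0 0 0 0 0 / 0 0 0 0 0 / 0 26 0 0 0

yes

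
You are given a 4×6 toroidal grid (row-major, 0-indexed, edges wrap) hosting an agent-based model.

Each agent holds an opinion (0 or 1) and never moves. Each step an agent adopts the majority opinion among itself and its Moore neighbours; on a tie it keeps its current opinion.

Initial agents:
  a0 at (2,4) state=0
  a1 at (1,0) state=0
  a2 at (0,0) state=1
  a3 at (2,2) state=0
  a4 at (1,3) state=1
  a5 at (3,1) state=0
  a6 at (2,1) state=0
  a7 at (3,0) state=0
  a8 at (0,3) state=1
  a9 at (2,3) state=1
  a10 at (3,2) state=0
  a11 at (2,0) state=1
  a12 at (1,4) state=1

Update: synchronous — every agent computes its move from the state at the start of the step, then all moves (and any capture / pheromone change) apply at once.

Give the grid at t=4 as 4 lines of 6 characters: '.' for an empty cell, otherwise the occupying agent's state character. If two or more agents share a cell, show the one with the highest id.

t=1: a0@(2,4):1 a1@(1,0):0 a2@(0,0):0 a3@(2,2):0 a4@(1,3):1 a5@(3,1):0 a6@(2,1):0 a7@(3,0):0 a8@(0,3):1 a9@(2,3):1 a10@(3,2):0 a11@(2,0):0 a12@(1,4):1
t=2: (unchanged — steady state)

0..1..
0..11.
00011.
000...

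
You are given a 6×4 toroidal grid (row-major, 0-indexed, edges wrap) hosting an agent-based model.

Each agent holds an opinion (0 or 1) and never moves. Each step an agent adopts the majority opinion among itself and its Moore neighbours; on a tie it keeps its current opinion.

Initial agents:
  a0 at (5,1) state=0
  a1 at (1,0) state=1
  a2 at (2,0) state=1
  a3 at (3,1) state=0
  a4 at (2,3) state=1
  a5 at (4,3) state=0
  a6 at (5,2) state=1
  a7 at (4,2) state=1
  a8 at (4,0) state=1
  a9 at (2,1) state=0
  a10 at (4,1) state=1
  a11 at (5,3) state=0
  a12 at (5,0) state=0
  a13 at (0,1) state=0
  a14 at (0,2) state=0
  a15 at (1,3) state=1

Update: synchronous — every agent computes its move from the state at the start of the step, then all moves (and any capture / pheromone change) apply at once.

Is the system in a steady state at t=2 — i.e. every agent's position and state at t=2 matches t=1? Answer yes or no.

no

t=1: a0@(5,1):0 a1@(1,0):1 a2@(2,0):1 a3@(3,1):1 a4@(2,3):1 a5@(4,3):0 a6@(5,2):0 a7@(4,2):0 a8@(4,0):0 a9@(2,1):0 a10@(4,1):1 a11@(5,3):0 a12@(5,0):0 a13@(0,1):0 a14@(0,2):0 a15@(1,3):1
t=2: a0@(5,1):0 a1@(1,0):1 a2@(2,0):1 a3@(3,1):1 a4@(2,3):1 a5@(4,3):0 a6@(5,2):0 a7@(4,2):0 a8@(4,0):0 a9@(2,1):1 a10@(4,1):0 a11@(5,3):0 a12@(5,0):0 a13@(0,1):0 a14@(0,2):0 a15@(1,3):1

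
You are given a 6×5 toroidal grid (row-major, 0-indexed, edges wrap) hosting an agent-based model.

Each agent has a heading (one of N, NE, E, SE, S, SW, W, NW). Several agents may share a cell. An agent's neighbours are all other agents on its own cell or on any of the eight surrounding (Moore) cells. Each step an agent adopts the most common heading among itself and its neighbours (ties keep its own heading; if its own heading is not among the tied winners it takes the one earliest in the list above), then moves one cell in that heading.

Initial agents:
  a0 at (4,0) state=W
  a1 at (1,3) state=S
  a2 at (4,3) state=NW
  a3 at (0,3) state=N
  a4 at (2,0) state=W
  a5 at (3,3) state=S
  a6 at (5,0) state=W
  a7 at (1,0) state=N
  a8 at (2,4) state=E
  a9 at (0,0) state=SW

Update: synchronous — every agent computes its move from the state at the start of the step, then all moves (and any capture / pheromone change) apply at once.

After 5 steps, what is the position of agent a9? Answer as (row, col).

(5, 3)

t=1: a0@(4,4):W a1@(2,3):S a2@(3,2):NW a3@(5,3):N a4@(2,4):W a5@(4,3):S a6@(5,4):W a7@(0,0):N a8@(3,4):S a9@(1,4):SW
t=2: a0@(4,3):W a1@(3,3):S a2@(4,2):S a3@(5,2):W a4@(3,4):S a5@(5,3):S a6@(5,3):W a7@(5,0):N a8@(4,4):S a9@(2,3):SW
t=3: a0@(5,3):S a1@(4,3):S a2@(5,2):S a3@(5,1):W a4@(4,4):S a5@(0,3):S a6@(5,2):W a7@(4,0):N a8@(5,4):S a9@(3,3):S
t=4: a0@(0,3):S a1@(5,3):S a2@(0,2):S a3@(5,0):W a4@(5,4):S a5@(1,3):S a6@(0,2):S a7@(5,0):S a8@(0,4):S a9@(4,3):S
t=5: a0@(1,3):S a1@(0,3):S a2@(1,2):S a3@(0,0):S a4@(0,4):S a5@(2,3):S a6@(1,2):S a7@(0,0):S a8@(1,4):S a9@(5,3):S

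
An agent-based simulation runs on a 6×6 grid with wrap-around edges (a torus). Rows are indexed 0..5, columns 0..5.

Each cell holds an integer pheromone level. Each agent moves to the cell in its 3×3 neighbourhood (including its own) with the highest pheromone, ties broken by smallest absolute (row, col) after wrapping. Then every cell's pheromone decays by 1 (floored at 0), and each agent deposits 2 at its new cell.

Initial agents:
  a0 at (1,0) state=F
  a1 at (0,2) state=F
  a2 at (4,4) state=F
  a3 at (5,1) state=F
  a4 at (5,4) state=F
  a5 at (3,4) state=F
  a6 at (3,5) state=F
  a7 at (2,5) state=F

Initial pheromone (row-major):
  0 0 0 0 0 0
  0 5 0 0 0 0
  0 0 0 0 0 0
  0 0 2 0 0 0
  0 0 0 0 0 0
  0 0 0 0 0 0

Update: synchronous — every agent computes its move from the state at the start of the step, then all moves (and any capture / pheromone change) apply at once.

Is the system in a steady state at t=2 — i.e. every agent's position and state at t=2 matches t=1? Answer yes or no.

t=1: a0@(1,1) a1@(1,1) a2@(3,3) a3@(0,0) a4@(0,3) a5@(2,3) a6@(2,0) a7@(1,0) | pheromone: 2 0 0 2 0 0 / 2 8 0 0 0 0 / 2 0 0 2 0 0 / 0 0 1 2 0 0 / 0 0 0 0 0 0 / 0 0 0 0 0 0
t=2: a0@(1,1) a1@(1,1) a2@(2,3) a3@(1,1) a4@(0,3) a5@(2,3) a6@(1,1) a7@(1,1) | pheromone: 1 0 0 3 0 0 / 1 17 0 0 0 0 / 1 0 0 5 0 0 / 0 0 0 1 0 0 / 0 0 0 0 0 0 / 0 0 0 0 0 0

no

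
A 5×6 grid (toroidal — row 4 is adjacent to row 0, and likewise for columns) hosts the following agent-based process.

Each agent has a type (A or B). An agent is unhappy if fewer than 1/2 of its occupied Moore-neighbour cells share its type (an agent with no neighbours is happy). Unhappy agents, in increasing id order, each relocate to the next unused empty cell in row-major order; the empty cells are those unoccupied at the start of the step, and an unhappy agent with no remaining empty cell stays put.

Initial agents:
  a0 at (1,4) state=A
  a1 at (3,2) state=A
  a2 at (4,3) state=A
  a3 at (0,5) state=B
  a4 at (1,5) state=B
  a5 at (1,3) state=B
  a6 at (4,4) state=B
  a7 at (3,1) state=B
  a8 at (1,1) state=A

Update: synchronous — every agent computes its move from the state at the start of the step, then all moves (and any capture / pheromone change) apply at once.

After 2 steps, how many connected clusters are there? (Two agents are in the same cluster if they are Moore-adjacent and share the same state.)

t=1: a0@(0,0):A a1@(3,2):A a2@(4,3):A a3@(0,5):B a4@(1,5):B a5@(0,1):B a6@(4,4):B a7@(0,2):B a8@(1,1):A
t=2: a0@(0,3):A a1@(3,2):A a2@(0,4):A a3@(0,5):B a4@(1,5):B a5@(1,0):B a6@(4,4):B a7@(1,2):B a8@(1,3):A

4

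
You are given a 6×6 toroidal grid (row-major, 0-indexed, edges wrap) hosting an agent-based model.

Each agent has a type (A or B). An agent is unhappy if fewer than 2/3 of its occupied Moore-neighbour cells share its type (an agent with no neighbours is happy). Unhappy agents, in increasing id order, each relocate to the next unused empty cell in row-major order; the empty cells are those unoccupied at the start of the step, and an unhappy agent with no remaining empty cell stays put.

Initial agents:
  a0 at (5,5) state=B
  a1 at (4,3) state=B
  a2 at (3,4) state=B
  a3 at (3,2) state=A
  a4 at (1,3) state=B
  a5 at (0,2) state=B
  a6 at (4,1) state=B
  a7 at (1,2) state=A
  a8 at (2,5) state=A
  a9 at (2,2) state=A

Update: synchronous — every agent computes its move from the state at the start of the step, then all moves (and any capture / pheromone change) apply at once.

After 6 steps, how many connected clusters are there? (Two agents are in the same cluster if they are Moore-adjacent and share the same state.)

t=1: a0@(5,5):B a1@(0,0):B a2@(0,1):B a3@(0,3):A a4@(0,4):B a5@(0,5):B a6@(1,0):B a7@(1,1):A a8@(1,4):A a9@(2,2):A
t=2: a0@(5,5):B a1@(0,0):B a2@(0,1):B a3@(0,2):A a4@(1,2):B a5@(0,5):B a6@(1,0):B a7@(1,3):A a8@(1,5):A a9@(2,2):A
t=3: a0@(5,5):B a1@(0,0):B a2@(0,1):B a3@(0,3):A a4@(0,4):B a5@(0,5):B a6@(1,0):B a7@(1,3):A a8@(1,1):A a9@(1,4):A
t=4: a0@(5,5):B a1@(0,0):B a2@(0,1):B a3@(0,3):A a4@(0,2):B a5@(0,5):B a6@(1,0):B a7@(1,3):A a8@(1,2):A a9@(1,5):A
t=5: a0@(5,5):B a1@(0,0):B a2@(0,1):B a3@(0,3):A a4@(0,4):B a5@(0,5):B a6@(1,0):B a7@(1,3):A a8@(1,1):A a9@(1,4):A
t=6: a0@(5,5):B a1@(0,0):B a2@(0,1):B a3@(0,3):A a4@(0,2):B a5@(0,5):B a6@(1,0):B a7@(1,3):A a8@(1,2):A a9@(1,5):A

3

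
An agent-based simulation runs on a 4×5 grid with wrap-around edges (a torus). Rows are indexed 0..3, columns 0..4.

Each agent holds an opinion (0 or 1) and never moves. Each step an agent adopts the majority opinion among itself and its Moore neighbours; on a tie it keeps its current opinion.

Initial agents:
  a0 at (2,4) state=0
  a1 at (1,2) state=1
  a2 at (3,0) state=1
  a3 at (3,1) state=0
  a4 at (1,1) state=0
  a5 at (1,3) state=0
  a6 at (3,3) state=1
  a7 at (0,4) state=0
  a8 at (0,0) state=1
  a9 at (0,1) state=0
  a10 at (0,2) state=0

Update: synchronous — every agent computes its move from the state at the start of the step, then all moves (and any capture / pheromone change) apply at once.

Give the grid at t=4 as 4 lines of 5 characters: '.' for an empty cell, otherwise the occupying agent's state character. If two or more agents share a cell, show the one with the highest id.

000.0
.000.
....0
00.0.

t=1: a0@(2,4):0 a1@(1,2):0 a2@(3,0):0 a3@(3,1):0 a4@(1,1):0 a5@(1,3):0 a6@(3,3):0 a7@(0,4):1 a8@(0,0):0 a9@(0,1):0 a10@(0,2):0
t=2: a0@(2,4):0 a1@(1,2):0 a2@(3,0):0 a3@(3,1):0 a4@(1,1):0 a5@(1,3):0 a6@(3,3):0 a7@(0,4):0 a8@(0,0):0 a9@(0,1):0 a10@(0,2):0
t=3: (unchanged — steady state)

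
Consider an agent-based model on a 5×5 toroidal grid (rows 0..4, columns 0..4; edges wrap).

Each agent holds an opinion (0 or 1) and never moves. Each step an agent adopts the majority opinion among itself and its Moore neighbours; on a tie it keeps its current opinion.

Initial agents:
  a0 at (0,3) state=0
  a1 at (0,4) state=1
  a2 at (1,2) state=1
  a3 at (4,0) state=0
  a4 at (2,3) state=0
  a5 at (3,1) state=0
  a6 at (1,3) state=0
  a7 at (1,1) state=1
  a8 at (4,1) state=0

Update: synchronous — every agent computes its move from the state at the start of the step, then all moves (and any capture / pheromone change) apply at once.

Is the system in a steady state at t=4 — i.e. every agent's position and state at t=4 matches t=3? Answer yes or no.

yes

t=1: a0@(0,3):0 a1@(0,4):0 a2@(1,2):0 a3@(4,0):0 a4@(2,3):0 a5@(3,1):0 a6@(1,3):0 a7@(1,1):1 a8@(4,1):0
t=2: (unchanged — steady state)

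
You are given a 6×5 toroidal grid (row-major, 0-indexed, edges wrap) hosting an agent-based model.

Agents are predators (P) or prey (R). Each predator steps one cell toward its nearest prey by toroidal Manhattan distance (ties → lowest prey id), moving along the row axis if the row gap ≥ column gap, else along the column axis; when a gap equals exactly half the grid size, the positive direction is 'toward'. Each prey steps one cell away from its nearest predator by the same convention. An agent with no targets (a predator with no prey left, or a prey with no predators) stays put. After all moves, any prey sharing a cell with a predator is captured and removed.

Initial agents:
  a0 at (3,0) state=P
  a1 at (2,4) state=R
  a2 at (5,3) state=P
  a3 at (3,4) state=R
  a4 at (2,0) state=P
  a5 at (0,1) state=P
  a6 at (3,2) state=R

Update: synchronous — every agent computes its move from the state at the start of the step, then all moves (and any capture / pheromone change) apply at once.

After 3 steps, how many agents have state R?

t=1: a0@(3,4):P a1@(2,3):R a2@(4,3):P a3@(3,3):R a4@(2,4):P a5@(1,1):P a6@(3,3):R
t=2: a0@(3,3):P a1@(2,2):R a2@(3,3):P a3@(3,2):R a4@(2,3):P a5@(1,2):P a6@(3,2):R
t=3: a0@(3,2):P a1@(2,1):R a2@(3,2):P a3@(3,1):R a4@(2,2):P a5@(2,2):P a6@(3,1):R

3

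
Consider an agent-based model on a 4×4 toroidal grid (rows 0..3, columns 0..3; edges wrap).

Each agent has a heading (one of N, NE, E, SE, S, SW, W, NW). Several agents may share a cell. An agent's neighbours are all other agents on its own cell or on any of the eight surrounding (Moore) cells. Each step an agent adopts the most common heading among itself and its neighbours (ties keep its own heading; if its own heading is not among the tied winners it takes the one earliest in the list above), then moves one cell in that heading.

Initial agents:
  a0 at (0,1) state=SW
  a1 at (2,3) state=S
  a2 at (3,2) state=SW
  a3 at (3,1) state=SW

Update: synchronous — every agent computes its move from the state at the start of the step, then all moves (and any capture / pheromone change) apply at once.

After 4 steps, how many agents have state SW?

4

t=1: a0@(1,0):SW a1@(3,3):S a2@(0,1):SW a3@(0,0):SW
t=2: a0@(2,3):SW a1@(0,3):S a2@(1,0):SW a3@(1,3):SW
t=3: a0@(3,2):SW a1@(1,2):SW a2@(2,3):SW a3@(2,2):SW
t=4: a0@(0,1):SW a1@(2,1):SW a2@(3,2):SW a3@(3,1):SW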